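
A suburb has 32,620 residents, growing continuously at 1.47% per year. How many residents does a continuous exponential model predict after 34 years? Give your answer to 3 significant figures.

≈ 53,800 residents

P(34) = 32620 · e^(0.0147·34) = 32620 · e^(0.4998)
= 32620 · 1.64839 ≈ 53770.53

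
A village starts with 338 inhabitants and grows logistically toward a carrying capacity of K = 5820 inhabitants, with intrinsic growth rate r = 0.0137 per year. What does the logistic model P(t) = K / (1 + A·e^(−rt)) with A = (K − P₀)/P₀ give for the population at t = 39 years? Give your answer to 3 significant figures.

A = (5820 − 338)/338 = 16.21893
P(39) = 5820 / (1 + 16.21893·e^(−0.0137·39)) = 5820 / (1 + 16.21893·0.586079)
= 5820 / 10.50558 ≈ 553.99

≈ 554 inhabitants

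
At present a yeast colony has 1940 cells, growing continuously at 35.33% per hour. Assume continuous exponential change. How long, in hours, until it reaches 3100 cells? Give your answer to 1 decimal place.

t ≈ 1.3 hours

3100 = 1940 · e^(0.3533·t)
t = ln(3100/1940) / 0.3533 = ln(1.59794) / 0.3533 = 0.46871 / 0.3533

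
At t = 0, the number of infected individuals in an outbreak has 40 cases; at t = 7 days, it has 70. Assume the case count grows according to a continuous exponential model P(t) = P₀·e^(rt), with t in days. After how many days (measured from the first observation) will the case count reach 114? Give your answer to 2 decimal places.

t ≈ 13.10 days

r = ln(70/40) / 7 ≈ 0.079945 per day
t = ln(114/40) / r = 1.04732 / 0.079945 ≈ 13.1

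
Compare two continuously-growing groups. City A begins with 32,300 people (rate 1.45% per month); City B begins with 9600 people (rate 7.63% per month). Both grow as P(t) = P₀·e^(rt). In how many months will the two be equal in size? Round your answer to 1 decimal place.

t ≈ 19.6 months

32300·e^(0.0145t) = 9600·e^(0.0763t)
32300/9600 = e^((0.0763 − 0.0145)t) → ln(3.36458) = 0.0618·t
t = 1.2133 / 0.0618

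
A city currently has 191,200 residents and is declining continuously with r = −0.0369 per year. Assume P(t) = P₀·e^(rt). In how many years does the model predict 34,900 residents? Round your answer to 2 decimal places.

t ≈ 46.09 years

34900 = 191200 · e^(-0.0369·t)
t = ln(34900/191200) / -0.0369 = ln(0.18253) / -0.0369 = -1.70083 / -0.0369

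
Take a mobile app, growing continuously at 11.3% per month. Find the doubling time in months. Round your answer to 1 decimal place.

doubling time ≈ 6.1 months

doubling time = ln(2) / |r| = 0.69315 / 0.113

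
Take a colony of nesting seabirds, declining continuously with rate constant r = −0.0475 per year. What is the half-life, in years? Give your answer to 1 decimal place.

half-life = ln(2) / |r| = 0.69315 / 0.0475

half-life ≈ 14.6 years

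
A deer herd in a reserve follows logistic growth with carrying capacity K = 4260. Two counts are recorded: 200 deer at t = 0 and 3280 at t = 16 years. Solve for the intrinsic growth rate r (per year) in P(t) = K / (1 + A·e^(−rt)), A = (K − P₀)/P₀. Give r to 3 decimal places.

r ≈ 0.264 per year

A = (4260 − 200)/200 = 20.3
3280 = 4260/(1 + 20.3·e^(−r·16)) → e^(−16r) = (1.29878 − 1)/20.3 = 0.014718
r = −ln(0.014718)/16 = 4.21867/16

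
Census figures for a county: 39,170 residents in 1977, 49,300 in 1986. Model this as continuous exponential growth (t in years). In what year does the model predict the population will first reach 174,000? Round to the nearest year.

year 2035

r = ln(49300/39170) / 9 = 0.23001/9 ≈ 0.025557 per year
t = ln(174000/39170) / r = 1.49114/0.025557 ≈ 58.35 years after 1977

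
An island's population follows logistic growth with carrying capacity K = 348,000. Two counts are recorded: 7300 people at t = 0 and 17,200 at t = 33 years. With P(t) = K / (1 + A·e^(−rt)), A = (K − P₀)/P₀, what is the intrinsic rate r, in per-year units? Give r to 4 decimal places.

A = (348000 − 7300)/7300 = 46.67123
17200 = 348000/(1 + 46.67123·e^(−r·33)) → e^(−33r) = (20.23256 − 1)/46.67123 = 0.412086
r = −ln(0.412086)/33 = 0.88652/33

r ≈ 0.0269 per year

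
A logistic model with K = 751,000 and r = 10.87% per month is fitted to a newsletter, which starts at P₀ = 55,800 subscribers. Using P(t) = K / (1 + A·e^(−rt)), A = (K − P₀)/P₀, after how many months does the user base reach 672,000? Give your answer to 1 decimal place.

A = (751000 − 55800)/55800 = 12.45878
672000 = 751000/(1 + 12.45878·e^(−0.1087t)) → 1 + 12.45878·e^(−0.1087t) = 1.11756
e^(−0.1087t) = 0.009436 → t = ln(105.97849)/0.1087 = 4.66324/0.1087

t ≈ 42.9 months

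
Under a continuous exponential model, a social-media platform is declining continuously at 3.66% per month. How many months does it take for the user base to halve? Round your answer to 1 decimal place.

half-life ≈ 18.9 months

half-life = ln(2) / |r| = 0.69315 / 0.0366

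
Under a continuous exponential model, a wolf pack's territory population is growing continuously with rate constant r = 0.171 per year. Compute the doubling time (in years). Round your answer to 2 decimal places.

doubling time = ln(2) / |r| = 0.69315 / 0.171

doubling time ≈ 4.05 years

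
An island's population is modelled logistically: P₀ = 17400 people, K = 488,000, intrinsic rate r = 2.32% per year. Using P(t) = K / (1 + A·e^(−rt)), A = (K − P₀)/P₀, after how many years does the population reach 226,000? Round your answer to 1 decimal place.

t ≈ 135.8 years

A = (488000 − 17400)/17400 = 27.04598
226000 = 488000/(1 + 27.04598·e^(−0.0232t)) → 1 + 27.04598·e^(−0.0232t) = 2.15929
e^(−0.0232t) = 0.042864 → t = ln(23.32974)/0.0232 = 3.14973/0.0232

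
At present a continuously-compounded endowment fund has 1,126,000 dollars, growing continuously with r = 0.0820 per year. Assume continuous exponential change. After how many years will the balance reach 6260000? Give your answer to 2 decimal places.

t ≈ 20.92 years

6260000 = 1126000 · e^(0.082·t)
t = ln(6260000/1126000) / 0.082 = ln(5.5595) / 0.082 = 1.71551 / 0.082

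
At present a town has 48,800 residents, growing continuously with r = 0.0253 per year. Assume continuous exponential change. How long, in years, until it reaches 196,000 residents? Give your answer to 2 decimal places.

t ≈ 54.96 years

196000 = 48800 · e^(0.0253·t)
t = ln(196000/48800) / 0.0253 = ln(4.01639) / 0.0253 = 1.39038 / 0.0253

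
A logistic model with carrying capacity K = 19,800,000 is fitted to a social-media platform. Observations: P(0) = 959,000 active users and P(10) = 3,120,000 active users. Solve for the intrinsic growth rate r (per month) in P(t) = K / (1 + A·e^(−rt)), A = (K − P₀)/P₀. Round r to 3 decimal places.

r ≈ 0.130 per month

A = (19800000 − 959000)/959000 = 19.64651
3120000 = 19800000/(1 + 19.64651·e^(−r·10)) → e^(−10r) = (6.34615 − 1)/19.64651 = 0.272117
r = −ln(0.272117)/10 = 1.30152/10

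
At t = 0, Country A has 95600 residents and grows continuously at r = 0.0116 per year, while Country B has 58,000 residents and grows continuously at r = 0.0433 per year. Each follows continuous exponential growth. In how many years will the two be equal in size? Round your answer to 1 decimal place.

95600·e^(0.0116t) = 58000·e^(0.0433t)
95600/58000 = e^((0.0433 − 0.0116)t) → ln(1.64828) = 0.0317·t
t = 0.49973 / 0.0317

t ≈ 15.8 years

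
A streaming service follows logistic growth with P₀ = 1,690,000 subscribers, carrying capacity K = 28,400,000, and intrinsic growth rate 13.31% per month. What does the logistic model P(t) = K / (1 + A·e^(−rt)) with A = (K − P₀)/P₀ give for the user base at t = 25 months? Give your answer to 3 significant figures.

A = (28400000 − 1690000)/1690000 = 15.80473
P(25) = 28400000 / (1 + 15.80473·e^(−0.1331·25)) = 28400000 / (1 + 15.80473·0.035883)
= 28400000 / 1.56712 ≈ 18122455.94

≈ 18,100,000 subscribers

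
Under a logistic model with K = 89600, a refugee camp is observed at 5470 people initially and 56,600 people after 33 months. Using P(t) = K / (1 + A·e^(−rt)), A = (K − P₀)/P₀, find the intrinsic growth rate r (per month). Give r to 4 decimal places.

A = (89600 − 5470)/5470 = 15.38026
56600 = 89600/(1 + 15.38026·e^(−r·33)) → e^(−33r) = (1.58304 − 1)/15.38026 = 0.037908
r = −ln(0.037908)/33 = 3.27259/33

r ≈ 0.0992 per month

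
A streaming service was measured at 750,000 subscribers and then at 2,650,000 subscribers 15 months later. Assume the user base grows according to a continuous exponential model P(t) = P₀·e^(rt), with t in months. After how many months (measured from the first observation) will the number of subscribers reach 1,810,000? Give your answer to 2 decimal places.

t ≈ 10.47 months

r = ln(2650000/750000) / 15 ≈ 0.084149 per month
t = ln(1810000/750000) / r = 0.88101 / 0.084149 ≈ 10.47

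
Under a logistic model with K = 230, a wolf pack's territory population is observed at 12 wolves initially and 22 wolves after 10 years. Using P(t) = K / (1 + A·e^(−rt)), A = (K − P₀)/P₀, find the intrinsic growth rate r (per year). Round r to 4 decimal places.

A = (230 − 12)/12 = 18.16667
22 = 230/(1 + 18.16667·e^(−r·10)) → e^(−10r) = (10.45455 − 1)/18.16667 = 0.520434
r = −ln(0.520434)/10 = 0.65309/10

r ≈ 0.0653 per year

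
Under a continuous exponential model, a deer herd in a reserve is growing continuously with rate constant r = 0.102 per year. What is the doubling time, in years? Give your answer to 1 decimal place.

doubling time ≈ 6.8 years

doubling time = ln(2) / |r| = 0.69315 / 0.102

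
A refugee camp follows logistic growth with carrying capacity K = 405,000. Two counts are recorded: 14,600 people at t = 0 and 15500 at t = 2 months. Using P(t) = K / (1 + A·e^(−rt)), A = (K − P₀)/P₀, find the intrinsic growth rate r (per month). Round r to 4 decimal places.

A = (405000 − 14600)/14600 = 26.73973
15500 = 405000/(1 + 26.73973·e^(−r·2)) → e^(−2r) = (26.12903 − 1)/26.73973 = 0.939764
r = −ln(0.939764)/2 = 0.06213/2

r ≈ 0.0311 per month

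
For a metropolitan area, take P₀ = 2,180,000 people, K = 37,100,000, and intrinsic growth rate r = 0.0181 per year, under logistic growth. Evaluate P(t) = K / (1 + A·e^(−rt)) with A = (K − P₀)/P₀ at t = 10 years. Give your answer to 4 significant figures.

≈ 2,582,000 people

A = (37100000 − 2180000)/2180000 = 16.01835
P(10) = 37100000 / (1 + 16.01835·e^(−0.0181·10)) = 37100000 / (1 + 16.01835·0.834435)
= 37100000 / 14.36628 ≈ 2582436.73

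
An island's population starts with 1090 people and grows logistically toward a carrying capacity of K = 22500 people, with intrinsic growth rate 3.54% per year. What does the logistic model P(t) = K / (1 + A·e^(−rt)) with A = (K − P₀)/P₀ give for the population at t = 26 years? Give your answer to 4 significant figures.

A = (22500 − 1090)/1090 = 19.6422
P(26) = 22500 / (1 + 19.6422·e^(−0.0354·26)) = 22500 / (1 + 19.6422·0.39836)
= 22500 / 8.82466 ≈ 2549.67

≈ 2,550 people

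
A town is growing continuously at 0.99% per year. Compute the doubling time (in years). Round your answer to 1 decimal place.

doubling time = ln(2) / |r| = 0.69315 / 0.0099

doubling time ≈ 70.0 years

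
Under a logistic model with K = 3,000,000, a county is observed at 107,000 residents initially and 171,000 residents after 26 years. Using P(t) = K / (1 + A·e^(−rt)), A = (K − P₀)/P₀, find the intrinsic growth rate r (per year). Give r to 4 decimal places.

A = (3000000 − 107000)/107000 = 27.03738
171000 = 3000000/(1 + 27.03738·e^(−r·26)) → e^(−26r) = (17.54386 − 1)/27.03738 = 0.611888
r = −ln(0.611888)/26 = 0.49121/26

r ≈ 0.0189 per year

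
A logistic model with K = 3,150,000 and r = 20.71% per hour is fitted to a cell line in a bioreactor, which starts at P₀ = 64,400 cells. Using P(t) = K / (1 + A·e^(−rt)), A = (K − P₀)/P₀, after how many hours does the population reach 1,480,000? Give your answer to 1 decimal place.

t ≈ 18.1 hours

A = (3150000 − 64400)/64400 = 47.91304
1480000 = 3150000/(1 + 47.91304·e^(−0.2071t)) → 1 + 47.91304·e^(−0.2071t) = 2.12838
e^(−0.2071t) = 0.023551 → t = ln(42.46186)/0.2071 = 3.74861/0.2071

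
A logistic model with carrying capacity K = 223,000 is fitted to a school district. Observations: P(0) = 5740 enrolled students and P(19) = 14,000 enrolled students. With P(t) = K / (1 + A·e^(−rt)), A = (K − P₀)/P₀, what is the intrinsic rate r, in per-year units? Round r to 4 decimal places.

r ≈ 0.0490 per year

A = (223000 − 5740)/5740 = 37.85017
14000 = 223000/(1 + 37.85017·e^(−r·19)) → e^(−19r) = (15.92857 − 1)/37.85017 = 0.394412
r = −ln(0.394412)/19 = 0.93036/19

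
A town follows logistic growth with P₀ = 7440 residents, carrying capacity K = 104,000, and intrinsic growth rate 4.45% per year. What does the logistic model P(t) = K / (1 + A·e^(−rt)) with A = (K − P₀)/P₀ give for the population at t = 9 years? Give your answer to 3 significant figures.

A = (104000 − 7440)/7440 = 12.97849
P(9) = 104000 / (1 + 12.97849·e^(−0.0445·9)) = 104000 / (1 + 12.97849·0.669985)
= 104000 / 9.6954 ≈ 10726.74

≈ 10,700 residents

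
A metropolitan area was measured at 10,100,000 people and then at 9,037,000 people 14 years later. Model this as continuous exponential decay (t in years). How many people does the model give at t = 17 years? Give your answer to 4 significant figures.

r = ln(9037000/10100000) / 14 ≈ -0.007943 per year
P(17) = 10100000 · e^(-0.007943·17) = 10100000 · 0.87368 ≈ 8824191.12

≈ 8,824,000 people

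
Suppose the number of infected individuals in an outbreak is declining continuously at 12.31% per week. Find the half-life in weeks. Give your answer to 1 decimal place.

half-life ≈ 5.6 weeks

half-life = ln(2) / |r| = 0.69315 / 0.1231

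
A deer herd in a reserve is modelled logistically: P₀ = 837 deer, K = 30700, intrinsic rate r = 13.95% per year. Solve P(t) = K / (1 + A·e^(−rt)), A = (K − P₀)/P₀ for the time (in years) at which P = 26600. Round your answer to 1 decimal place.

A = (30700 − 837)/837 = 35.67861
26600 = 30700/(1 + 35.67861·e^(−0.1395t)) → 1 + 35.67861·e^(−0.1395t) = 1.15414
e^(−0.1395t) = 0.00432 → t = ln(231.47589)/0.1395 = 5.44448/0.1395

t ≈ 39.0 years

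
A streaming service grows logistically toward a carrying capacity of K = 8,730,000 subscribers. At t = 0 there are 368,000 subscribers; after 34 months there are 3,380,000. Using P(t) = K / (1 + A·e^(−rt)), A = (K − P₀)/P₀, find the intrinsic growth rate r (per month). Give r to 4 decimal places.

r ≈ 0.0784 per month

A = (8730000 − 368000)/368000 = 22.72283
3380000 = 8730000/(1 + 22.72283·e^(−r·34)) → e^(−34r) = (2.58284 − 1)/22.72283 = 0.069659
r = −ln(0.069659)/34 = 2.66415/34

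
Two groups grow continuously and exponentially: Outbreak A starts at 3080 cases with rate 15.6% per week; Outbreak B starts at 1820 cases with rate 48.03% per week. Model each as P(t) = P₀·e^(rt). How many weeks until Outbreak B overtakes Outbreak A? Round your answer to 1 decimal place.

t ≈ 1.6 weeks

3080·e^(0.156t) = 1820·e^(0.4803t)
3080/1820 = e^((0.4803 − 0.156)t) → ln(1.69231) = 0.3243·t
t = 0.52609 / 0.3243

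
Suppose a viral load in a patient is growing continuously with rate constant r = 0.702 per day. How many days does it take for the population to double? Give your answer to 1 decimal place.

doubling time ≈ 1.0 days

doubling time = ln(2) / |r| = 0.69315 / 0.702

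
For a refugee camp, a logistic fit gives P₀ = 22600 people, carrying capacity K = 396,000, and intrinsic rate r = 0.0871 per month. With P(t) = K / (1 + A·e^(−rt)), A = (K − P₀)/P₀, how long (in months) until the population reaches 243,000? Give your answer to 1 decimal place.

t ≈ 37.5 months

A = (396000 − 22600)/22600 = 16.52212
243000 = 396000/(1 + 16.52212·e^(−0.0871t)) → 1 + 16.52212·e^(−0.0871t) = 1.62963
e^(−0.0871t) = 0.038108 → t = ln(26.24102)/0.0871 = 3.26732/0.0871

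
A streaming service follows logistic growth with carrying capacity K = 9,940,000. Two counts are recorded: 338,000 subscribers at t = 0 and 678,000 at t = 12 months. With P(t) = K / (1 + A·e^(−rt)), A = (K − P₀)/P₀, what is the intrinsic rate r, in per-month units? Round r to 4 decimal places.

r ≈ 0.0610 per month

A = (9940000 − 338000)/338000 = 28.40828
678000 = 9940000/(1 + 28.40828·e^(−r·12)) → e^(−12r) = (14.66077 − 1)/28.40828 = 0.480873
r = −ln(0.480873)/12 = 0.73215/12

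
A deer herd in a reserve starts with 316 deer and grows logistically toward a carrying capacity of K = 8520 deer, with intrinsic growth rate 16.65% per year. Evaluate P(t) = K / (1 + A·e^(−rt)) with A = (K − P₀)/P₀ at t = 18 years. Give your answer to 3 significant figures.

≈ 3,710 deer

A = (8520 − 316)/316 = 25.96203
P(18) = 8520 / (1 + 25.96203·e^(−0.1665·18)) = 8520 / (1 + 25.96203·0.049937)
= 8520 / 2.29646 ≈ 3710.06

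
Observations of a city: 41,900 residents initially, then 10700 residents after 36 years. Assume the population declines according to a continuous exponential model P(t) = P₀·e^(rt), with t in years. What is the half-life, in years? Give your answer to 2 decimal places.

half-life ≈ 18.28 years

r = ln(10700/41900) / 36 = ln(0.25537) / 36 ≈ -0.037918 per year
half-life = ln 2 / |r| = 0.69315 / 0.037918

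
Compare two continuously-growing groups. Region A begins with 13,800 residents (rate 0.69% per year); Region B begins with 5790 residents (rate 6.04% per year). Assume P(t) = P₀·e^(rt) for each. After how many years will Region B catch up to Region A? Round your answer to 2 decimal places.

t ≈ 16.23 years

13800·e^(0.0069t) = 5790·e^(0.0604t)
13800/5790 = e^((0.0604 − 0.0069)t) → ln(2.38342) = 0.0535·t
t = 0.86854 / 0.0535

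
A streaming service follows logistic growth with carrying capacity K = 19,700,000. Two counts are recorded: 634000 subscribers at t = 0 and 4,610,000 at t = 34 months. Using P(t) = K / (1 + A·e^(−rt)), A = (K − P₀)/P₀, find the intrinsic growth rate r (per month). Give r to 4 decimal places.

r ≈ 0.0652 per month

A = (19700000 − 634000)/634000 = 30.07256
4610000 = 19700000/(1 + 30.07256·e^(−r·34)) → e^(−34r) = (4.27332 − 1)/30.07256 = 0.108847
r = −ln(0.108847)/34 = 2.21781/34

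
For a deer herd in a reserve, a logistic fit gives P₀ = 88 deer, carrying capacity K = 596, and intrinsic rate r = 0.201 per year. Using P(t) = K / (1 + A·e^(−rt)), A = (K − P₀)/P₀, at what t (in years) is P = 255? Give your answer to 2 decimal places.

A = (596 − 88)/88 = 5.77273
255 = 596/(1 + 5.77273·e^(−0.201t)) → 1 + 5.77273·e^(−0.201t) = 2.33725
e^(−0.201t) = 0.23165 → t = ln(4.31685)/0.201 = 1.46253/0.201

t ≈ 7.28 years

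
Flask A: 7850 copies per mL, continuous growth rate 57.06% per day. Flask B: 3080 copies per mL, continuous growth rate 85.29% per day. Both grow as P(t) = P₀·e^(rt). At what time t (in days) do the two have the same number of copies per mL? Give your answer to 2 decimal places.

t ≈ 3.31 days

7850·e^(0.5706t) = 3080·e^(0.8529t)
7850/3080 = e^((0.8529 − 0.5706)t) → ln(2.5487) = 0.2823·t
t = 0.93558 / 0.2823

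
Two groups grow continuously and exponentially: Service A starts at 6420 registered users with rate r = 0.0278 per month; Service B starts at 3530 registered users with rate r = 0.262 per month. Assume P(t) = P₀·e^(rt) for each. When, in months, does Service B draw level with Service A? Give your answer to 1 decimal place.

t ≈ 2.6 months

6420·e^(0.0278t) = 3530·e^(0.262t)
6420/3530 = e^((0.262 − 0.0278)t) → ln(1.8187) = 0.2342·t
t = 0.59812 / 0.2342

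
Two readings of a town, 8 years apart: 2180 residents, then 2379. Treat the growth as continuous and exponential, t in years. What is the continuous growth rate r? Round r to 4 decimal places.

r ≈ 0.0109 per year

2379 = 2180 · e^(r·8)
e^(8r) = 2379/2180 = 1.09128
r = ln(1.09128) / 8 = 0.08736 / 8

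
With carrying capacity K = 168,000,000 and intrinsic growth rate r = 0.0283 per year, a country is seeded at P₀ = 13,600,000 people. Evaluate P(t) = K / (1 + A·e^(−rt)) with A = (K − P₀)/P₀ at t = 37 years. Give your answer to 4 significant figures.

A = (168000000 − 13600000)/13600000 = 11.35294
P(37) = 168000000 / (1 + 11.35294·e^(−0.0283·37)) = 168000000 / (1 + 11.35294·0.350954)
= 168000000 / 4.98436 ≈ 33705426.61

≈ 33,710,000 people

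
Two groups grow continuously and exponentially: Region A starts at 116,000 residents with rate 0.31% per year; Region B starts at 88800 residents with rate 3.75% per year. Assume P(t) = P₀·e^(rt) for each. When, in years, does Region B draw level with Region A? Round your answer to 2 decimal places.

t ≈ 7.77 years

116000·e^(0.0031t) = 88800·e^(0.0375t)
116000/88800 = e^((0.0375 − 0.0031)t) → ln(1.30631) = 0.0344·t
t = 0.2672 / 0.0344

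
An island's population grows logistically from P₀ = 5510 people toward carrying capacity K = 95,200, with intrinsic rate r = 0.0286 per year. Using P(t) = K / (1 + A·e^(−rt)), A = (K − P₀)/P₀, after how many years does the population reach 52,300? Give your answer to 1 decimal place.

A = (95200 − 5510)/5510 = 16.27768
52300 = 95200/(1 + 16.27768·e^(−0.0286t)) → 1 + 16.27768·e^(−0.0286t) = 1.82027
e^(−0.0286t) = 0.050392 → t = ln(19.84435)/0.0286 = 2.98792/0.0286

t ≈ 104.5 years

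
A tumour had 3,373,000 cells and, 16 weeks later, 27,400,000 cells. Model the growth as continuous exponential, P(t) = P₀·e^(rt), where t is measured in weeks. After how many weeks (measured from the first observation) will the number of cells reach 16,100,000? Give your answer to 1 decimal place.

r = ln(27400000/3373000) / 16 ≈ 0.130921 per week
t = ln(16100000/3373000) / r = 1.56302 / 0.130921 ≈ 11.939

t ≈ 11.9 weeks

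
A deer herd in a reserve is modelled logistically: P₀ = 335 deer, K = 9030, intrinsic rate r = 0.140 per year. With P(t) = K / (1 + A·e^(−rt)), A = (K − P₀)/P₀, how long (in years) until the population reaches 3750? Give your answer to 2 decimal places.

t ≈ 20.82 years

A = (9030 − 335)/335 = 25.95522
3750 = 9030/(1 + 25.95522·e^(−0.14t)) → 1 + 25.95522·e^(−0.14t) = 2.408
e^(−0.14t) = 0.054247 → t = ln(18.43411)/0.14 = 2.9142/0.14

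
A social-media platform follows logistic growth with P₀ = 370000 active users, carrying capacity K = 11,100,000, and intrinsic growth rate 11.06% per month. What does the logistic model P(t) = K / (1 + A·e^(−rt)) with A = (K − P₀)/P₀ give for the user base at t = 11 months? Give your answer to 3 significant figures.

A = (11100000 − 370000)/370000 = 29
P(11) = 11100000 / (1 + 29·e^(−0.1106·11)) = 11100000 / (1 + 29·0.296236)
= 11100000 / 9.59083 ≈ 1157355.02

≈ 1,160,000 active users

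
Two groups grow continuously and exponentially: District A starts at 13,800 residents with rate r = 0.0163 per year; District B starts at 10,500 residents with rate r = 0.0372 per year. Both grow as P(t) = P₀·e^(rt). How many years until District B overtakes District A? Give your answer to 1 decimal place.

t ≈ 13.1 years

13800·e^(0.0163t) = 10500·e^(0.0372t)
13800/10500 = e^((0.0372 − 0.0163)t) → ln(1.31429) = 0.0209·t
t = 0.27329 / 0.0209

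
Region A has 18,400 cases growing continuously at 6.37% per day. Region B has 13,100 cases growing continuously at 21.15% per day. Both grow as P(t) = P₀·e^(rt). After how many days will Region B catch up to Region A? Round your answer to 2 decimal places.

18400·e^(0.0637t) = 13100·e^(0.2115t)
18400/13100 = e^((0.2115 − 0.0637)t) → ln(1.40458) = 0.1478·t
t = 0.33974 / 0.1478

t ≈ 2.30 days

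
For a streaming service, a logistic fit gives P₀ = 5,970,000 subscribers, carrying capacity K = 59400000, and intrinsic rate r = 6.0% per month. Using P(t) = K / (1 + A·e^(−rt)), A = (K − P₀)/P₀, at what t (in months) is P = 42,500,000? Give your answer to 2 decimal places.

A = (59400000 − 5970000)/5970000 = 8.94975
42500000 = 59400000/(1 + 8.94975·e^(−0.06t)) → 1 + 8.94975·e^(−0.06t) = 1.39765
e^(−0.06t) = 0.044431 → t = ln(22.50676)/0.06 = 3.11382/0.06

t ≈ 51.90 months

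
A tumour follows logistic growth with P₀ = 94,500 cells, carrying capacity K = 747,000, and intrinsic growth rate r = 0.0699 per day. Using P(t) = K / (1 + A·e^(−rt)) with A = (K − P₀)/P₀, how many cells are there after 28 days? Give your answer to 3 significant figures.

≈ 378,000 cells

A = (747000 − 94500)/94500 = 6.90476
P(28) = 747000 / (1 + 6.90476·e^(−0.0699·28)) = 747000 / (1 + 6.90476·0.141253)
= 747000 / 1.97532 ≈ 378166.4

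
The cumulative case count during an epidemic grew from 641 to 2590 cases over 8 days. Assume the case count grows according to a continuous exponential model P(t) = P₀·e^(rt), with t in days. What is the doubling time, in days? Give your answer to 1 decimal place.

r = ln(2590/641) / 8 = ln(4.04056) / 8 ≈ 0.174548 per day
doubling time = ln 2 / |r| = 0.69315 / 0.174548

doubling time ≈ 4.0 days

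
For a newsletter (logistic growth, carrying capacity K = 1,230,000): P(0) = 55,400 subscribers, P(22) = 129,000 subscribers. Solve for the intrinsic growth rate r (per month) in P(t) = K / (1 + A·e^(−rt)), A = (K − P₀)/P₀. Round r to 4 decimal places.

A = (1230000 − 55400)/55400 = 21.20217
129000 = 1230000/(1 + 21.20217·e^(−r·22)) → e^(−22r) = (9.53488 − 1)/21.20217 = 0.402548
r = −ln(0.402548)/22 = 0.90994/22

r ≈ 0.0414 per month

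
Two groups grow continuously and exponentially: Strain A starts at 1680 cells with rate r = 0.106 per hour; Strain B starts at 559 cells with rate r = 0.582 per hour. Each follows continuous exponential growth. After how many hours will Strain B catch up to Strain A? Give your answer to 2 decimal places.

t ≈ 2.31 hours

1680·e^(0.106t) = 559·e^(0.582t)
1680/559 = e^((0.582 − 0.106)t) → ln(3.00537) = 0.476·t
t = 1.1004 / 0.476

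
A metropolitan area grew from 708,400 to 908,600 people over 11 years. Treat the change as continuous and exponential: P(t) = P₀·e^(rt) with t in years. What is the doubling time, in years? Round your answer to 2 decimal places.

r = ln(908600/708400) / 11 = ln(1.28261) / 11 ≈ 0.022627 per year
doubling time = ln 2 / |r| = 0.69315 / 0.022627

doubling time ≈ 30.63 years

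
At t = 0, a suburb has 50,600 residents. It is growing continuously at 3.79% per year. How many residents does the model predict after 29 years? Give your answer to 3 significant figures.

≈ 152,000 residents

P(29) = 50600 · e^(0.0379·29) = 50600 · e^(1.0991)
= 50600 · 3.00146 ≈ 151874.05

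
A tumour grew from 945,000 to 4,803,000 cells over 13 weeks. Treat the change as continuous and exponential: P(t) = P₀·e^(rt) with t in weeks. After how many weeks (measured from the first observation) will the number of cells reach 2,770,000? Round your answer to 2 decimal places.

t ≈ 8.60 weeks

r = ln(4803000/945000) / 13 ≈ 0.125062 per week
t = ln(2770000/945000) / r = 1.07542 / 0.125062 ≈ 8.599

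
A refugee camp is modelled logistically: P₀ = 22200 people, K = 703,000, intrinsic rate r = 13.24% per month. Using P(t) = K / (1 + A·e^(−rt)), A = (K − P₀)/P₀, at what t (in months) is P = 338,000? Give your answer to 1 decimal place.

A = (703000 − 22200)/22200 = 30.66667
338000 = 703000/(1 + 30.66667·e^(−0.1324t)) → 1 + 30.66667·e^(−0.1324t) = 2.07988
e^(−0.1324t) = 0.035214 → t = ln(28.39817)/0.1324 = 3.34632/0.1324

t ≈ 25.3 months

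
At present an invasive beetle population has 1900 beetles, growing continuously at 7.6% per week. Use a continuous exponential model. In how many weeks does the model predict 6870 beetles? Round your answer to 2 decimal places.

6870 = 1900 · e^(0.076·t)
t = ln(6870/1900) / 0.076 = ln(3.61579) / 0.076 = 1.28531 / 0.076

t ≈ 16.91 weeks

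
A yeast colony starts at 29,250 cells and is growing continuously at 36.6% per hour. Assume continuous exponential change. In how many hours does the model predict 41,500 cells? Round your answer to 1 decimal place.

t ≈ 1.0 hours

41500 = 29250 · e^(0.366·t)
t = ln(41500/29250) / 0.366 = ln(1.4188) / 0.366 = 0.34981 / 0.366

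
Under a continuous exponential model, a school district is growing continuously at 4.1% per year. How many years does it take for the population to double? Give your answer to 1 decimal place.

doubling time ≈ 16.9 years

doubling time = ln(2) / |r| = 0.69315 / 0.041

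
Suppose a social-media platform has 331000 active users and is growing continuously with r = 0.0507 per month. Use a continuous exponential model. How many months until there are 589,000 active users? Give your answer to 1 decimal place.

589000 = 331000 · e^(0.0507·t)
t = ln(589000/331000) / 0.0507 = ln(1.77946) / 0.0507 = 0.57631 / 0.0507

t ≈ 11.4 months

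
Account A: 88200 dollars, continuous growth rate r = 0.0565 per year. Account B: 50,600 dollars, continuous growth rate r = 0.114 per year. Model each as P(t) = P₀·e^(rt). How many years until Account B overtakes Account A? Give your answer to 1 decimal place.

t ≈ 9.7 years

88200·e^(0.0565t) = 50600·e^(0.114t)
88200/50600 = e^((0.114 − 0.0565)t) → ln(1.74308) = 0.0575·t
t = 0.55566 / 0.0575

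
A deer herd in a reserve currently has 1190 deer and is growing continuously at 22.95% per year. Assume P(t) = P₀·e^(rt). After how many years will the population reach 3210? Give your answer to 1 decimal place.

t ≈ 4.3 years

3210 = 1190 · e^(0.2295·t)
t = ln(3210/1190) / 0.2295 = ln(2.69748) / 0.2295 = 0.99232 / 0.2295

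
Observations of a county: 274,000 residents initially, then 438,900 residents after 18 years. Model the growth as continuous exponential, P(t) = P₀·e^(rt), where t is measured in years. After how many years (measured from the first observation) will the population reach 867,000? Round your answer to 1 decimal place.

r = ln(438900/274000) / 18 ≈ 0.026175 per year
t = ln(867000/274000) / r = 1.15191 / 0.026175 ≈ 44.009

t ≈ 44.0 years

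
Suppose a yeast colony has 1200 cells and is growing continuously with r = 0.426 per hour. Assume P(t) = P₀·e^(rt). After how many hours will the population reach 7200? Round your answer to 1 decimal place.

t ≈ 4.2 hours

7200 = 1200 · e^(0.426·t)
t = ln(7200/1200) / 0.426 = ln(6) / 0.426 = 1.79176 / 0.426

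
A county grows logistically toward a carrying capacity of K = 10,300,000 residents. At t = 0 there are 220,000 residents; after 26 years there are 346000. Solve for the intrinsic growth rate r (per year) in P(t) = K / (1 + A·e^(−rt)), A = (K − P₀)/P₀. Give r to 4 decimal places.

A = (10300000 − 220000)/220000 = 45.81818
346000 = 10300000/(1 + 45.81818·e^(−r·26)) → e^(−26r) = (29.76879 − 1)/45.81818 = 0.62789
r = −ln(0.62789)/26 = 0.46539/26

r ≈ 0.0179 per year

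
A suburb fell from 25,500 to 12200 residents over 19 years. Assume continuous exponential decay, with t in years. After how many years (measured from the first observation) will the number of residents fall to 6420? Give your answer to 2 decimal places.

r = ln(12200/25500) / 19 ≈ -0.038802 per year
t = ln(6420/25500) / r = -1.37926 / -0.038802 ≈ 35.546

t ≈ 35.55 years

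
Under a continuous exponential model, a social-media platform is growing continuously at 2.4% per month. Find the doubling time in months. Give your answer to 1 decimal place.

doubling time ≈ 28.9 months

doubling time = ln(2) / |r| = 0.69315 / 0.024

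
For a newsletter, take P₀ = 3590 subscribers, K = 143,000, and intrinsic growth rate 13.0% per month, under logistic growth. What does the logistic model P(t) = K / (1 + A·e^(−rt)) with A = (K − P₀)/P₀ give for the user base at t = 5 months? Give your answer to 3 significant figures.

A = (143000 − 3590)/3590 = 38.83287
P(5) = 143000 / (1 + 38.83287·e^(−0.13·5)) = 143000 / (1 + 38.83287·0.522046)
= 143000 / 21.27254 ≈ 6722.28

≈ 6,720 subscribers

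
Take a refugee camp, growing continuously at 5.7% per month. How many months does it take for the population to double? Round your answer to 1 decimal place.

doubling time ≈ 12.2 months

doubling time = ln(2) / |r| = 0.69315 / 0.057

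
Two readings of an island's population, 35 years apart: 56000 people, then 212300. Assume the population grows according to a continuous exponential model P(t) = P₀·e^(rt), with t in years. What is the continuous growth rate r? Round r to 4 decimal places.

r ≈ 0.0381 per year

212300 = 56000 · e^(r·35)
e^(35r) = 212300/56000 = 3.79107
r = ln(3.79107) / 35 = 1.33265 / 35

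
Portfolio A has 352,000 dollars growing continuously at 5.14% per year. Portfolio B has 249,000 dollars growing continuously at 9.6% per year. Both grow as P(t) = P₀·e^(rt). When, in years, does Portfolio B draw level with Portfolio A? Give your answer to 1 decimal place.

352000·e^(0.0514t) = 249000·e^(0.096t)
352000/249000 = e^((0.096 − 0.0514)t) → ln(1.41365) = 0.0446·t
t = 0.34618 / 0.0446

t ≈ 7.8 years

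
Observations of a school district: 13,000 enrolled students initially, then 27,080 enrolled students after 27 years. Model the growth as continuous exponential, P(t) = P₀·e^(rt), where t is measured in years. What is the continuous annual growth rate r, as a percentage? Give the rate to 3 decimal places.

r ≈ 2.718% per year

27080 = 13000 · e^(r·27)
e^(27r) = 27080/13000 = 2.08308
r = ln(2.08308) / 27 = 0.73385 / 27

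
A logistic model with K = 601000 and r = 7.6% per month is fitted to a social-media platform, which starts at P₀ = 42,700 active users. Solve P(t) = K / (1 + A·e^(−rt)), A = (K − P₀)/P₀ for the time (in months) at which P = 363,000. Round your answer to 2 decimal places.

t ≈ 39.38 months

A = (601000 − 42700)/42700 = 13.07494
363000 = 601000/(1 + 13.07494·e^(−0.076t)) → 1 + 13.07494·e^(−0.076t) = 1.65565
e^(−0.076t) = 0.050145 → t = ln(19.94203)/0.076 = 2.99283/0.076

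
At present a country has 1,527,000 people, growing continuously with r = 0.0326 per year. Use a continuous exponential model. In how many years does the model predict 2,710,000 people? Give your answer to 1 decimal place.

t ≈ 17.6 years

2710000 = 1527000 · e^(0.0326·t)
t = ln(2710000/1527000) / 0.0326 = ln(1.77472) / 0.0326 = 0.57364 / 0.0326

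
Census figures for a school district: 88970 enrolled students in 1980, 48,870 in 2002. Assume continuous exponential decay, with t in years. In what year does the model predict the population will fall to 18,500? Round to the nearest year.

year 2038

r = ln(48870/88970) / 22 = -0.59914/22 ≈ -0.027233 per year
t = ln(18500/88970) / r = -1.57053/-0.027233 ≈ 57.67 years after 1980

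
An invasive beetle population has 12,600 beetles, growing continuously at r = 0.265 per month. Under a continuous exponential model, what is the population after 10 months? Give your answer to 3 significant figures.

P(10) = 12600 · e^(0.265·10) = 12600 · e^(2.65)
= 12600 · 14.15404 ≈ 178340.89

≈ 178,000 beetles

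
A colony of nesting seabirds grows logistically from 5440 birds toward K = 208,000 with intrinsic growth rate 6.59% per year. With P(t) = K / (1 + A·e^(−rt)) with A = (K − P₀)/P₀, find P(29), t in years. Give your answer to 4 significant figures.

A = (208000 − 5440)/5440 = 37.23529
P(29) = 208000 / (1 + 37.23529·e^(−0.0659·29)) = 208000 / (1 + 37.23529·0.147918)
= 208000 / 6.50775 ≈ 31961.87

≈ 31,960 birds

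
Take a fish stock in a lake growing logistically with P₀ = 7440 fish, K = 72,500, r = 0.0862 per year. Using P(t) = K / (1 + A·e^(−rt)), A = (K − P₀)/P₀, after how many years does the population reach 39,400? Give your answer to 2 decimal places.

t ≈ 27.18 years

A = (72500 − 7440)/7440 = 8.74462
39400 = 72500/(1 + 8.74462·e^(−0.0862t)) → 1 + 8.74462·e^(−0.0862t) = 1.8401
e^(−0.0862t) = 0.096071 → t = ln(10.40901)/0.0862 = 2.34267/0.0862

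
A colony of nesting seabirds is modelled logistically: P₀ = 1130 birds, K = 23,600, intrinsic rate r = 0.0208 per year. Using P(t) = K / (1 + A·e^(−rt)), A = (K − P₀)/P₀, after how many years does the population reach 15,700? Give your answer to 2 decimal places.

t ≈ 176.77 years

A = (23600 − 1130)/1130 = 19.88496
15700 = 23600/(1 + 19.88496·e^(−0.0208t)) → 1 + 19.88496·e^(−0.0208t) = 1.50318
e^(−0.0208t) = 0.025305 → t = ln(39.5182)/0.0208 = 3.67676/0.0208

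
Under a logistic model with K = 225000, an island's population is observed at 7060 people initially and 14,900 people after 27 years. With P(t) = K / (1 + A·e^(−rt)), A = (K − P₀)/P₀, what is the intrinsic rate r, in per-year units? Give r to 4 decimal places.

A = (225000 − 7060)/7060 = 30.86969
14900 = 225000/(1 + 30.86969·e^(−r·27)) → e^(−27r) = (15.10067 − 1)/30.86969 = 0.45678
r = −ln(0.45678)/27 = 0.78355/27

r ≈ 0.0290 per year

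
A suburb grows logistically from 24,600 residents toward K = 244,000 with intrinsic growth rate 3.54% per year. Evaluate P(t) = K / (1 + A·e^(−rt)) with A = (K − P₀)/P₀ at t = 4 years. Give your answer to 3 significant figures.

A = (244000 − 24600)/24600 = 8.9187
P(4) = 244000 / (1 + 8.9187·e^(−0.0354·4)) = 244000 / (1 + 8.9187·0.867968)
= 244000 / 8.74115 ≈ 27913.95

≈ 27,900 residents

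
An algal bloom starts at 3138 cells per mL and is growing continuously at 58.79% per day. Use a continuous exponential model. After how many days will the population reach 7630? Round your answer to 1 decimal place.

7630 = 3138 · e^(0.5879·t)
t = ln(7630/3138) / 0.5879 = ln(2.43149) / 0.5879 = 0.8885 / 0.5879

t ≈ 1.5 days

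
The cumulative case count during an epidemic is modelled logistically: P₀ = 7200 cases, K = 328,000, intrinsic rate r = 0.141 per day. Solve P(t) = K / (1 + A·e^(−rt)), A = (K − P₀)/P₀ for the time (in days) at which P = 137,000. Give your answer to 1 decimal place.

t ≈ 24.6 days

A = (328000 − 7200)/7200 = 44.55556
137000 = 328000/(1 + 44.55556·e^(−0.141t)) → 1 + 44.55556·e^(−0.141t) = 2.39416
e^(−0.141t) = 0.03129 → t = ln(31.9587)/0.141 = 3.46444/0.141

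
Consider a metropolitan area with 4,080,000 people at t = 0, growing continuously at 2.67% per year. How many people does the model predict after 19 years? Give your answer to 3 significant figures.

≈ 6,780,000 people

P(19) = 4080000 · e^(0.0267·19) = 4080000 · e^(0.5073)
= 4080000 · 1.6608 ≈ 6776067.97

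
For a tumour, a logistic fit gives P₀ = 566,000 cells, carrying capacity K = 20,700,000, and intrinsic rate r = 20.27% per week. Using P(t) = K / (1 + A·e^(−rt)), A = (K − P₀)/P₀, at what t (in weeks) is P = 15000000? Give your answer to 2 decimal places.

t ≈ 22.39 weeks

A = (20700000 − 566000)/566000 = 35.57244
15000000 = 20700000/(1 + 35.57244·e^(−0.2027t)) → 1 + 35.57244·e^(−0.2027t) = 1.38
e^(−0.2027t) = 0.010682 → t = ln(93.61168)/0.2027 = 4.53916/0.2027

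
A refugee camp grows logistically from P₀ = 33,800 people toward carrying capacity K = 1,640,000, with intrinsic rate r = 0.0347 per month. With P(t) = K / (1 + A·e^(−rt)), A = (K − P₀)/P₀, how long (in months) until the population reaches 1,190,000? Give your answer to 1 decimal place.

t ≈ 139.3 months

A = (1640000 − 33800)/33800 = 47.52071
1190000 = 1640000/(1 + 47.52071·e^(−0.0347t)) → 1 + 47.52071·e^(−0.0347t) = 1.37815
e^(−0.0347t) = 0.007958 → t = ln(125.66588)/0.0347 = 4.83363/0.0347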